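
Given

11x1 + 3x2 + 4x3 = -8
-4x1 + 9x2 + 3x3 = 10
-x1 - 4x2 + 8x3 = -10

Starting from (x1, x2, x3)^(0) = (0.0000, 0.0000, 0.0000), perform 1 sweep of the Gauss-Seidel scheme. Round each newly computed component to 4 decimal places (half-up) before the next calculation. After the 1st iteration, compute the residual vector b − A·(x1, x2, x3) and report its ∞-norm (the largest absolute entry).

2.8407

Iteration 1:
  x1 = (-8 - (3)·0.0000 - (4)·0.0000) / (11) = -0.7273
  x2 = (10 - (-4)·-0.7273 - (3)·0.0000) / (9) = 0.7879
  x3 = (-10 - (-1)·-0.7273 - (-4)·0.7879) / (8) = -0.9470
Residual b − A·x = (1.4246, 2.8407, 0.0003); ∞-norm = 2.8407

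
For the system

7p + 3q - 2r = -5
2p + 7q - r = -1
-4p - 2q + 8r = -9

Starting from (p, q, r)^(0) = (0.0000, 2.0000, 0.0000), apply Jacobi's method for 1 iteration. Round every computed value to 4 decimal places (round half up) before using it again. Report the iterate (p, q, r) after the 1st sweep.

Iteration 1:
  p = (-5 - (3)·2.0000 - (-2)·0.0000) / (7) = -1.5714
  q = (-1 - (2)·0.0000 - (-1)·0.0000) / (7) = -0.1429
  r = (-9 - (-4)·0.0000 - (-2)·2.0000) / (8) = -0.6250

(-1.5714, -0.1429, -0.6250)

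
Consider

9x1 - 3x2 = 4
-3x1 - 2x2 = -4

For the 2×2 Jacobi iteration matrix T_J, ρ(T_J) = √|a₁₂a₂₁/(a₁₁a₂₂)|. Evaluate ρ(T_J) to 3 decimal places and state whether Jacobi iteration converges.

0.707

a₁₂a₂₁/(a₁₁a₂₂) = (-3)·(-3) / ((9)·(-2)) = -0.500000
ρ = √|-0.500000| = √0.500000 = 0.707
ρ < 1, so Jacobi converges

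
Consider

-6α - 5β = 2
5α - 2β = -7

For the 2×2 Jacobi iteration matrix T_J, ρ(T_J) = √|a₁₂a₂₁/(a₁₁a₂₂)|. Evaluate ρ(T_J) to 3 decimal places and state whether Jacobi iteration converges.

1.443

a₁₂a₂₁/(a₁₁a₂₂) = (-5)·(5) / ((-6)·(-2)) = -2.083333
ρ = √|-2.083333| = √2.083333 = 1.443
ρ > 1, so Jacobi diverges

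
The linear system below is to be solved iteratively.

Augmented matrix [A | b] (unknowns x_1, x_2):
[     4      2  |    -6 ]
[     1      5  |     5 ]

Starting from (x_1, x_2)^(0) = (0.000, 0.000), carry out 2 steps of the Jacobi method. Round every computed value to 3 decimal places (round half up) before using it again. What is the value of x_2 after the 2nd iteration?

1.300

Iteration 1:
  x_1 = (-6 - (2)·0.000) / (4) = -1.500
  x_2 = (5 - (1)·0.000) / (5) = 1.000
Iteration 2:
  x_1 = (-6 - (2)·1.000) / (4) = -2.000
  x_2 = (5 - (1)·-1.500) / (5) = 1.300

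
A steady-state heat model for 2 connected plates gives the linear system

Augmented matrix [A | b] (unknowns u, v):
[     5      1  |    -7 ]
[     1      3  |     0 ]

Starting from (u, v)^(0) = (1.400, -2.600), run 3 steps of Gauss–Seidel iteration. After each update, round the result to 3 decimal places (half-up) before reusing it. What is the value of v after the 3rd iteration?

Iteration 1:
  u = (-7 - (1)·-2.600) / (5) = -0.880
  v = (0 - (1)·-0.880) / (3) = 0.293
Iteration 2:
  u = (-7 - (1)·0.293) / (5) = -1.459
  v = (0 - (1)·-1.459) / (3) = 0.486
Iteration 3:
  u = (-7 - (1)·0.486) / (5) = -1.497
  v = (0 - (1)·-1.497) / (3) = 0.499

0.499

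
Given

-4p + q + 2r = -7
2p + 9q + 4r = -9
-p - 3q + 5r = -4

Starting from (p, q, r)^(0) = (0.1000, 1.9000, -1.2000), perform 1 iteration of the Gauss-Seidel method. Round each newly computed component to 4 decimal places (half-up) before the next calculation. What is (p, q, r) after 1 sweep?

(1.6250, -0.8278, -0.9717)

Iteration 1:
  p = (-7 - (1)·1.9000 - (2)·-1.2000) / (-4) = 1.6250
  q = (-9 - (2)·1.6250 - (4)·-1.2000) / (9) = -0.8278
  r = (-4 - (-1)·1.6250 - (-3)·-0.8278) / (5) = -0.9717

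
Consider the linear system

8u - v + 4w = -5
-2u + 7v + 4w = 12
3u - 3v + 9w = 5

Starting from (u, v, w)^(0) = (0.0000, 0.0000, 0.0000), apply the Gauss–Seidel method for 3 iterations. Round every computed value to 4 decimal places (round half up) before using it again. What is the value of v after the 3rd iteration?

Iteration 1:
  u = (-5 - (-1)·0.0000 - (4)·0.0000) / (8) = -0.6250
  v = (12 - (-2)·-0.6250 - (4)·0.0000) / (7) = 1.5357
  w = (5 - (3)·-0.6250 - (-3)·1.5357) / (9) = 1.2758
Iteration 2:
  u = (-5 - (-1)·1.5357 - (4)·1.2758) / (8) = -1.0709
  v = (12 - (-2)·-1.0709 - (4)·1.2758) / (7) = 0.6793
  w = (5 - (3)·-1.0709 - (-3)·0.6793) / (9) = 1.1390
Iteration 3:
  u = (-5 - (-1)·0.6793 - (4)·1.1390) / (8) = -1.1096
  v = (12 - (-2)·-1.1096 - (4)·1.1390) / (7) = 0.7464
  w = (5 - (3)·-1.1096 - (-3)·0.7464) / (9) = 1.1742

0.7464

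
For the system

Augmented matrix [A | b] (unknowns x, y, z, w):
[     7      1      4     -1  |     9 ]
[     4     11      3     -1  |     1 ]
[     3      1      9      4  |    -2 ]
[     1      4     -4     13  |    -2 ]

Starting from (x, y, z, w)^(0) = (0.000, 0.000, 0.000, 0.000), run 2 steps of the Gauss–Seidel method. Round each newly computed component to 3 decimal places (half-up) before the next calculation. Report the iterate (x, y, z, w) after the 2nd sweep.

Iteration 1:
  x = (9 - (1)·0.000 - (4)·0.000 - (-1)·0.000) / (7) = 1.286
  y = (1 - (4)·1.286 - (3)·0.000 - (-1)·0.000) / (11) = -0.377
  z = (-2 - (3)·1.286 - (1)·-0.377 - (4)·0.000) / (9) = -0.609
  w = (-2 - (1)·1.286 - (4)·-0.377 - (-4)·-0.609) / (13) = -0.324
Iteration 2:
  x = (9 - (1)·-0.377 - (4)·-0.609 - (-1)·-0.324) / (7) = 1.641
  y = (1 - (4)·1.641 - (3)·-0.609 - (-1)·-0.324) / (11) = -0.369
  z = (-2 - (3)·1.641 - (1)·-0.369 - (4)·-0.324) / (9) = -0.584
  w = (-2 - (1)·1.641 - (4)·-0.369 - (-4)·-0.584) / (13) = -0.346

(1.641, -0.369, -0.584, -0.346)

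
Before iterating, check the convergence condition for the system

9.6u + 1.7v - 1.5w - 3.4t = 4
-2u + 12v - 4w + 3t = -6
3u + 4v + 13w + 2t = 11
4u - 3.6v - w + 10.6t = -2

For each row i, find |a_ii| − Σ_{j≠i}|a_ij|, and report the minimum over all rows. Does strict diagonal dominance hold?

row 1: |9.6| − (1.7+1.5+3.4) = 3
row 2: |12| − (2+4+3) = 3
row 3: |13| − (3+4+2) = 4
row 4: |10.6| − (4+3.6+1) = 2
minimum over rows = 2 → strictly diagonally dominant (convergence guaranteed)

2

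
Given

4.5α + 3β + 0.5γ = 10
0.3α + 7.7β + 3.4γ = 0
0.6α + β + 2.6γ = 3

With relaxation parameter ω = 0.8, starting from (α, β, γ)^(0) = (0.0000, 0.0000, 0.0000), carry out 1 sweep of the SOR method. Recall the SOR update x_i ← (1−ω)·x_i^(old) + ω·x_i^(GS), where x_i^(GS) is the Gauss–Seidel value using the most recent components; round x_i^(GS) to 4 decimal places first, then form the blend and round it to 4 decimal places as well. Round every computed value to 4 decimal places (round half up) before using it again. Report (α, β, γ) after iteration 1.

Iteration 1:
  α: GS value = (10 - (3)·0.0000 - (0.5)·0.0000) / (4.5) = 2.2222;  α ← (1−ω)·0.0000 + ω·2.2222 = 1.7778
  β: GS value = (0 - (0.3)·1.7778 - (3.4)·0.0000) / (7.7) = -0.0693;  β ← (1−ω)·0.0000 + ω·-0.0693 = -0.0554
  γ: GS value = (3 - (0.6)·1.7778 - (1)·-0.0554) / (2.6) = 0.7649;  γ ← (1−ω)·0.0000 + ω·0.7649 = 0.6119

(1.7778, -0.0554, 0.6119)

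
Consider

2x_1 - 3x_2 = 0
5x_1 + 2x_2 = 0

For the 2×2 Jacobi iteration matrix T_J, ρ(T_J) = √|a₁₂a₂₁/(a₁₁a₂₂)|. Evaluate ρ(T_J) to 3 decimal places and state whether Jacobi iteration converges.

1.936

a₁₂a₂₁/(a₁₁a₂₂) = (-3)·(5) / ((2)·(2)) = -3.750000
ρ = √|-3.750000| = √3.750000 = 1.936
ρ > 1, so Jacobi diverges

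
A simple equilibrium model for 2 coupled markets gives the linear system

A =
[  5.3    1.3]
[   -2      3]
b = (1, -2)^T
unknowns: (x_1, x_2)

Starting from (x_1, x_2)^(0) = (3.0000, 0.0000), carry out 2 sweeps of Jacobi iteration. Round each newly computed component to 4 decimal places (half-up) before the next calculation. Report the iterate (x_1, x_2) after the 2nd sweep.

Iteration 1:
  x_1 = (1 - (1.3)·0.0000) / (5.3) = 0.1887
  x_2 = (-2 - (-2)·3.0000) / (3) = 1.3333
Iteration 2:
  x_1 = (1 - (1.3)·1.3333) / (5.3) = -0.1384
  x_2 = (-2 - (-2)·0.1887) / (3) = -0.5409

(-0.1384, -0.5409)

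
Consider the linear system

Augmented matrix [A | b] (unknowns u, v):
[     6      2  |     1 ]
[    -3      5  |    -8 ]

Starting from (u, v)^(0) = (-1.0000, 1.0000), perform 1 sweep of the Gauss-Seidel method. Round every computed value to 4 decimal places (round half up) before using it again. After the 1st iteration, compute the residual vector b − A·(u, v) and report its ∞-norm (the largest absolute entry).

Iteration 1:
  u = (1 - (2)·1.0000) / (6) = -0.1667
  v = (-8 - (-3)·-0.1667) / (5) = -1.7000
Residual b − A·x = (5.4002, -0.0001); ∞-norm = 5.4002

5.4002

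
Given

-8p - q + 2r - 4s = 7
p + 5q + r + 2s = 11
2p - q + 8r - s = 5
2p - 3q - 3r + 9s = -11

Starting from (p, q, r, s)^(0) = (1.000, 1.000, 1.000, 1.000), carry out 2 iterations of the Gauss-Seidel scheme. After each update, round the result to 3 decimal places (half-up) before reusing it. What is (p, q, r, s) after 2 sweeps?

Iteration 1:
  p = (7 - (-1)·1.000 - (2)·1.000 - (-4)·1.000) / (-8) = -1.250
  q = (11 - (1)·-1.250 - (1)·1.000 - (2)·1.000) / (5) = 1.850
  r = (5 - (2)·-1.250 - (-1)·1.850 - (-1)·1.000) / (8) = 1.294
  s = (-11 - (2)·-1.250 - (-3)·1.850 - (-3)·1.294) / (9) = 0.104
Iteration 2:
  p = (7 - (-1)·1.850 - (2)·1.294 - (-4)·0.104) / (-8) = -0.835
  q = (11 - (1)·-0.835 - (1)·1.294 - (2)·0.104) / (5) = 2.067
  r = (5 - (2)·-0.835 - (-1)·2.067 - (-1)·0.104) / (8) = 1.105
  s = (-11 - (2)·-0.835 - (-3)·2.067 - (-3)·1.105) / (9) = 0.021

(-0.835, 2.067, 1.105, 0.021)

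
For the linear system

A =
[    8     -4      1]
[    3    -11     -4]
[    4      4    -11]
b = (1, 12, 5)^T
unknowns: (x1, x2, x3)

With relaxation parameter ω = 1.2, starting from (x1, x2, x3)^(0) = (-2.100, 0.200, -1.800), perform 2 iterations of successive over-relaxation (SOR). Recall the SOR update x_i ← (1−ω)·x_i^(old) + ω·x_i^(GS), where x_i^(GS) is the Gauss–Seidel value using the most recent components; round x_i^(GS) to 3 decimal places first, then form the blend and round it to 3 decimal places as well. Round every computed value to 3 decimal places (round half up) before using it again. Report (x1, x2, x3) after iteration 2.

Iteration 1:
  x1: GS value = (1 - (-4)·0.200 - (1)·-1.800) / (8) = 0.450;  x1 ← (1−ω)·-2.100 + ω·0.450 = 0.960
  x2: GS value = (12 - (3)·0.960 - (-4)·-1.800) / (-11) = -0.175;  x2 ← (1−ω)·0.200 + ω·-0.175 = -0.250
  x3: GS value = (5 - (4)·0.960 - (4)·-0.250) / (-11) = -0.196;  x3 ← (1−ω)·-1.800 + ω·-0.196 = 0.125
Iteration 2:
  x1: GS value = (1 - (-4)·-0.250 - (1)·0.125) / (8) = -0.016;  x1 ← (1−ω)·0.960 + ω·-0.016 = -0.211
  x2: GS value = (12 - (3)·-0.211 - (-4)·0.125) / (-11) = -1.194;  x2 ← (1−ω)·-0.250 + ω·-1.194 = -1.383
  x3: GS value = (5 - (4)·-0.211 - (4)·-1.383) / (-11) = -1.034;  x3 ← (1−ω)·0.125 + ω·-1.034 = -1.266

(-0.211, -1.383, -1.266)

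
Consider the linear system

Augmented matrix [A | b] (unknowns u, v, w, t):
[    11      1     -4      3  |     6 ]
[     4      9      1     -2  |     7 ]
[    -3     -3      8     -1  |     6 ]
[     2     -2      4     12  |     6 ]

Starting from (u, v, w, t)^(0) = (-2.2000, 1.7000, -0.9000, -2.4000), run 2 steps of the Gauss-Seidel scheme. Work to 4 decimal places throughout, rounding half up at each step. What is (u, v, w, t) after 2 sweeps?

Iteration 1:
  u = (6 - (1)·1.7000 - (-4)·-0.9000 - (3)·-2.4000) / (11) = 0.7182
  v = (7 - (4)·0.7182 - (1)·-0.9000 - (-2)·-2.4000) / (9) = 0.0252
  w = (6 - (-3)·0.7182 - (-3)·0.0252 - (-1)·-2.4000) / (8) = 0.7288
  t = (6 - (2)·0.7182 - (-2)·0.0252 - (4)·0.7288) / (12) = 0.1416
Iteration 2:
  u = (6 - (1)·0.0252 - (-4)·0.7288 - (3)·0.1416) / (11) = 0.7696
  v = (7 - (4)·0.7696 - (1)·0.7288 - (-2)·0.1416) / (9) = 0.3862
  w = (6 - (-3)·0.7696 - (-3)·0.3862 - (-1)·0.1416) / (8) = 1.2011
  t = (6 - (2)·0.7696 - (-2)·0.3862 - (4)·1.2011) / (12) = 0.0357

(0.7696, 0.3862, 1.2011, 0.0357)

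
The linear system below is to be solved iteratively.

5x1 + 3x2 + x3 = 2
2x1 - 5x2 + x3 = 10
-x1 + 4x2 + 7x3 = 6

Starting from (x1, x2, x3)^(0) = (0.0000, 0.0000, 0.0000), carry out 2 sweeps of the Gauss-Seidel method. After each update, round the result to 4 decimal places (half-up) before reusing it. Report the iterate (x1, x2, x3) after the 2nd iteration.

Iteration 1:
  x1 = (2 - (3)·0.0000 - (1)·0.0000) / (5) = 0.4000
  x2 = (10 - (2)·0.4000 - (1)·0.0000) / (-5) = -1.8400
  x3 = (6 - (-1)·0.4000 - (4)·-1.8400) / (7) = 1.9657
Iteration 2:
  x1 = (2 - (3)·-1.8400 - (1)·1.9657) / (5) = 1.1109
  x2 = (10 - (2)·1.1109 - (1)·1.9657) / (-5) = -1.1625
  x3 = (6 - (-1)·1.1109 - (4)·-1.1625) / (7) = 1.6801

(1.1109, -1.1625, 1.6801)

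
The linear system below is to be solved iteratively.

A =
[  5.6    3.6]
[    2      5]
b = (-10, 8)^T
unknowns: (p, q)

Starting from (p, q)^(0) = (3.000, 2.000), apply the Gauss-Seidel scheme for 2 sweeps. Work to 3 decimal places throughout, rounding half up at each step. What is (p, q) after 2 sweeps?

Iteration 1:
  p = (-10 - (3.6)·2.000) / (5.6) = -3.071
  q = (8 - (2)·-3.071) / (5) = 2.828
Iteration 2:
  p = (-10 - (3.6)·2.828) / (5.6) = -3.604
  q = (8 - (2)·-3.604) / (5) = 3.042

(-3.604, 3.042)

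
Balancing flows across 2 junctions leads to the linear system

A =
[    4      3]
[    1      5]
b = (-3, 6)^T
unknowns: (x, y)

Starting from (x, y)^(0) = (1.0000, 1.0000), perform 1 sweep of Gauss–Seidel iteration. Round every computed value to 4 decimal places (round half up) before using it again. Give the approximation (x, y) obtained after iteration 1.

(-1.5000, 1.5000)

Iteration 1:
  x = (-3 - (3)·1.0000) / (4) = -1.5000
  y = (6 - (1)·-1.5000) / (5) = 1.5000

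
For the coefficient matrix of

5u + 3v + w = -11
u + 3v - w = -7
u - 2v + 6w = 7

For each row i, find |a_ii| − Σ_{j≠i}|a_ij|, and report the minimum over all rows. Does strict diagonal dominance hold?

1

row 1: |5| − (3+1) = 1
row 2: |3| − (1+1) = 1
row 3: |6| − (1+2) = 3
minimum over rows = 1 → strictly diagonally dominant (convergence guaranteed)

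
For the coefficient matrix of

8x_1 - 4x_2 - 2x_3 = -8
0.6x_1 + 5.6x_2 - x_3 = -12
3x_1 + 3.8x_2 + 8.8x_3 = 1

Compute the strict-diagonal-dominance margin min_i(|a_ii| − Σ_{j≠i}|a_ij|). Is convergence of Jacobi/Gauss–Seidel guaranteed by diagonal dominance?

2

row 1: |8| − (4+2) = 2
row 2: |5.6| − (0.6+1) = 4
row 3: |8.8| − (3+3.8) = 2
minimum over rows = 2 → strictly diagonally dominant (convergence guaranteed)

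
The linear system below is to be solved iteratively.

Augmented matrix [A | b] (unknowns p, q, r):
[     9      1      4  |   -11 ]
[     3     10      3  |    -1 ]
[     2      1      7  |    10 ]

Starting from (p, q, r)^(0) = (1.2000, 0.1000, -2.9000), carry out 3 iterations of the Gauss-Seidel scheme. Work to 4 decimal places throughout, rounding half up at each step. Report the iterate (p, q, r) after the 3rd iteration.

Iteration 1:
  p = (-11 - (1)·0.1000 - (4)·-2.9000) / (9) = 0.0556
  q = (-1 - (3)·0.0556 - (3)·-2.9000) / (10) = 0.7533
  r = (10 - (2)·0.0556 - (1)·0.7533) / (7) = 1.3051
Iteration 2:
  p = (-11 - (1)·0.7533 - (4)·1.3051) / (9) = -1.8860
  q = (-1 - (3)·-1.8860 - (3)·1.3051) / (10) = 0.0743
  r = (10 - (2)·-1.8860 - (1)·0.0743) / (7) = 1.9568
Iteration 3:
  p = (-11 - (1)·0.0743 - (4)·1.9568) / (9) = -2.1002
  q = (-1 - (3)·-2.1002 - (3)·1.9568) / (10) = -0.0570
  r = (10 - (2)·-2.1002 - (1)·-0.0570) / (7) = 2.0368

(-2.1002, -0.0570, 2.0368)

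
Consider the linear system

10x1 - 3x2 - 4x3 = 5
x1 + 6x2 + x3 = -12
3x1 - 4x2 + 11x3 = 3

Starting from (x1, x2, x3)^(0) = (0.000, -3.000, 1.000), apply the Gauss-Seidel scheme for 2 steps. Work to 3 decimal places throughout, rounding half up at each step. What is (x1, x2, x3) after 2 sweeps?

Iteration 1:
  x1 = (5 - (-3)·-3.000 - (-4)·1.000) / (10) = 0.000
  x2 = (-12 - (1)·0.000 - (1)·1.000) / (6) = -2.167
  x3 = (3 - (3)·0.000 - (-4)·-2.167) / (11) = -0.515
Iteration 2:
  x1 = (5 - (-3)·-2.167 - (-4)·-0.515) / (10) = -0.356
  x2 = (-12 - (1)·-0.356 - (1)·-0.515) / (6) = -1.855
  x3 = (3 - (3)·-0.356 - (-4)·-1.855) / (11) = -0.305

(-0.356, -1.855, -0.305)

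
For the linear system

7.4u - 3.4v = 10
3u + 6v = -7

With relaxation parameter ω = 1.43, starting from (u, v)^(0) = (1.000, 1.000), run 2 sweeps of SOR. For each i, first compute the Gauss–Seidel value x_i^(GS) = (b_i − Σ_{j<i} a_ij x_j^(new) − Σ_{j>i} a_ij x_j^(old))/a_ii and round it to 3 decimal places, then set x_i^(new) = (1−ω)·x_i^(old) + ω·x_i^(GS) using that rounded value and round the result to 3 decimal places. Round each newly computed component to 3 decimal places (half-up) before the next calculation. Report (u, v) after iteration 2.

(-1.389, 0.892)

Iteration 1:
  u: GS value = (10 - (-3.4)·1.000) / (7.4) = 1.811;  u ← (1−ω)·1.000 + ω·1.811 = 2.160
  v: GS value = (-7 - (3)·2.160) / (6) = -2.247;  v ← (1−ω)·1.000 + ω·-2.247 = -3.643
Iteration 2:
  u: GS value = (10 - (-3.4)·-3.643) / (7.4) = -0.322;  u ← (1−ω)·2.160 + ω·-0.322 = -1.389
  v: GS value = (-7 - (3)·-1.389) / (6) = -0.472;  v ← (1−ω)·-3.643 + ω·-0.472 = 0.892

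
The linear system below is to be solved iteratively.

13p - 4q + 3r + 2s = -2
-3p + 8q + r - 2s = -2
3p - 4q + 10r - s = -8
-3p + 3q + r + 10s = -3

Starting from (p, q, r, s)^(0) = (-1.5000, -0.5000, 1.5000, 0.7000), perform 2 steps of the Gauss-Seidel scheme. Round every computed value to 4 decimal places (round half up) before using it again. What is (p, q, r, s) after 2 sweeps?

(-0.1112, -0.2746, -0.9057, -0.1604)

Iteration 1:
  p = (-2 - (-4)·-0.5000 - (3)·1.5000 - (2)·0.7000) / (13) = -0.7615
  q = (-2 - (-3)·-0.7615 - (1)·1.5000 - (-2)·0.7000) / (8) = -0.5481
  r = (-8 - (3)·-0.7615 - (-4)·-0.5481 - (-1)·0.7000) / (10) = -0.7208
  s = (-3 - (-3)·-0.7615 - (3)·-0.5481 - (1)·-0.7208) / (10) = -0.2919
Iteration 2:
  p = (-2 - (-4)·-0.5481 - (3)·-0.7208 - (2)·-0.2919) / (13) = -0.1112
  q = (-2 - (-3)·-0.1112 - (1)·-0.7208 - (-2)·-0.2919) / (8) = -0.2746
  r = (-8 - (3)·-0.1112 - (-4)·-0.2746 - (-1)·-0.2919) / (10) = -0.9057
  s = (-3 - (-3)·-0.1112 - (3)·-0.2746 - (1)·-0.9057) / (10) = -0.1604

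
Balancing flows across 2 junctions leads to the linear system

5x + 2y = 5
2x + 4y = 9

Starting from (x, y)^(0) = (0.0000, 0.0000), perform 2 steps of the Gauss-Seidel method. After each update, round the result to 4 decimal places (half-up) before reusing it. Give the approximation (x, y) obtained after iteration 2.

Iteration 1:
  x = (5 - (2)·0.0000) / (5) = 1.0000
  y = (9 - (2)·1.0000) / (4) = 1.7500
Iteration 2:
  x = (5 - (2)·1.7500) / (5) = 0.3000
  y = (9 - (2)·0.3000) / (4) = 2.1000

(0.3000, 2.1000)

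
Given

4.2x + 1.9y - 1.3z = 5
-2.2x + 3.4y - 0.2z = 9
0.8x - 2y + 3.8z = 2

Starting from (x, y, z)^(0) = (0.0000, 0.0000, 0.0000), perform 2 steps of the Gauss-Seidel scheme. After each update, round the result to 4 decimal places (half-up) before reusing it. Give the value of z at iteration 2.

2.0210

Iteration 1:
  x = (5 - (1.9)·0.0000 - (-1.3)·0.0000) / (4.2) = 1.1905
  y = (9 - (-2.2)·1.1905 - (-0.2)·0.0000) / (3.4) = 3.4174
  z = (2 - (0.8)·1.1905 - (-2)·3.4174) / (3.8) = 2.0743
Iteration 2:
  x = (5 - (1.9)·3.4174 - (-1.3)·2.0743) / (4.2) = 0.2866
  y = (9 - (-2.2)·0.2866 - (-0.2)·2.0743) / (3.4) = 2.9545
  z = (2 - (0.8)·0.2866 - (-2)·2.9545) / (3.8) = 2.0210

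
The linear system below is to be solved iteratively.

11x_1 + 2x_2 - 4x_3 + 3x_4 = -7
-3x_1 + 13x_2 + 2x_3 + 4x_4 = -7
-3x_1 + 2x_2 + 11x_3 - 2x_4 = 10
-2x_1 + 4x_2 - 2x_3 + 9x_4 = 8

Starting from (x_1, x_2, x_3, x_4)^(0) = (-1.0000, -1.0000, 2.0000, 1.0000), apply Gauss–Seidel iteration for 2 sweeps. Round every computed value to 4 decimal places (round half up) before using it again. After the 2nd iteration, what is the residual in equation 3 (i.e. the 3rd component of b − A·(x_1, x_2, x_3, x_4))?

0.0156

Iteration 1:
  x_1 = (-7 - (2)·-1.0000 - (-4)·2.0000 - (3)·1.0000) / (11) = 0.0000
  x_2 = (-7 - (-3)·0.0000 - (2)·2.0000 - (4)·1.0000) / (13) = -1.1538
  x_3 = (10 - (-3)·0.0000 - (2)·-1.1538 - (-2)·1.0000) / (11) = 1.3007
  x_4 = (8 - (-2)·0.0000 - (4)·-1.1538 - (-2)·1.3007) / (9) = 1.6907
Iteration 2:
  x_1 = (-7 - (2)·-1.1538 - (-4)·1.3007 - (3)·1.6907) / (11) = -0.4147
  x_2 = (-7 - (-3)·-0.4147 - (2)·1.3007 - (4)·1.6907) / (13) = -1.3545
  x_3 = (10 - (-3)·-0.4147 - (2)·-1.3545 - (-2)·1.6907) / (11) = 1.3497
  x_4 = (8 - (-2)·-0.4147 - (4)·-1.3545 - (-2)·1.3497) / (9) = 1.6987
Residual b − A·x = (0.5734, -0.1298, 0.0156, -0.0003)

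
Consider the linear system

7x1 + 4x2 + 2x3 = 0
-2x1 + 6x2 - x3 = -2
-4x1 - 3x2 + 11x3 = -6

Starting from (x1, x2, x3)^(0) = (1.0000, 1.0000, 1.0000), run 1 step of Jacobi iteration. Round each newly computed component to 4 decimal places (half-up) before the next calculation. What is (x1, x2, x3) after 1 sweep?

Iteration 1:
  x1 = (0 - (4)·1.0000 - (2)·1.0000) / (7) = -0.8571
  x2 = (-2 - (-2)·1.0000 - (-1)·1.0000) / (6) = 0.1667
  x3 = (-6 - (-4)·1.0000 - (-3)·1.0000) / (11) = 0.0909

(-0.8571, 0.1667, 0.0909)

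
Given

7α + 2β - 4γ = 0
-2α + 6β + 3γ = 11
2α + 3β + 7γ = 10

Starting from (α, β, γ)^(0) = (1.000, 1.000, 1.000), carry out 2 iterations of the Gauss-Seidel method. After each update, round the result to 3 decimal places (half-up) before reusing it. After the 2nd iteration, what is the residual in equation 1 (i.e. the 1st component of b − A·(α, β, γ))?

Iteration 1:
  α = (0 - (2)·1.000 - (-4)·1.000) / (7) = 0.286
  β = (11 - (-2)·0.286 - (3)·1.000) / (6) = 1.429
  γ = (10 - (2)·0.286 - (3)·1.429) / (7) = 0.734
Iteration 2:
  α = (0 - (2)·1.429 - (-4)·0.734) / (7) = 0.011
  β = (11 - (-2)·0.011 - (3)·0.734) / (6) = 1.470
  γ = (10 - (2)·0.011 - (3)·1.470) / (7) = 0.795
Residual b − A·x = (0.163, -0.183, 0.003)

0.163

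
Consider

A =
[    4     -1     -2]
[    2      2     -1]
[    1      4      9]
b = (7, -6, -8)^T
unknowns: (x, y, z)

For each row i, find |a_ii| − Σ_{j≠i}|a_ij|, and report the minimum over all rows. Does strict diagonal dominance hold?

-1

row 1: |4| − (1+2) = 1
row 2: |2| − (2+1) = -1
row 3: |9| − (1+4) = 4
minimum over rows = -1 → not strictly diagonally dominant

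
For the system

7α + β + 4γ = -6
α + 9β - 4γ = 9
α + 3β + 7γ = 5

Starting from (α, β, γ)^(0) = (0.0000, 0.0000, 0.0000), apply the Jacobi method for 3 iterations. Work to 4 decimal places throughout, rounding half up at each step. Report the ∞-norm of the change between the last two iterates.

0.1160

Iteration 1:
  α = (-6 - (1)·0.0000 - (4)·0.0000) / (7) = -0.8571
  β = (9 - (1)·0.0000 - (-4)·0.0000) / (9) = 1.0000
  γ = (5 - (1)·0.0000 - (3)·0.0000) / (7) = 0.7143
Iteration 2:
  α = (-6 - (1)·1.0000 - (4)·0.7143) / (7) = -1.4082
  β = (9 - (1)·-0.8571 - (-4)·0.7143) / (9) = 1.4127
  γ = (5 - (1)·-0.8571 - (3)·1.0000) / (7) = 0.4082
Iteration 3:
  α = (-6 - (1)·1.4127 - (4)·0.4082) / (7) = -1.2922
  β = (9 - (1)·-1.4082 - (-4)·0.4082) / (9) = 1.3379
  γ = (5 - (1)·-1.4082 - (3)·1.4127) / (7) = 0.3100
Change: (0.1160, -0.0748, -0.0982) → max |·| = 0.1160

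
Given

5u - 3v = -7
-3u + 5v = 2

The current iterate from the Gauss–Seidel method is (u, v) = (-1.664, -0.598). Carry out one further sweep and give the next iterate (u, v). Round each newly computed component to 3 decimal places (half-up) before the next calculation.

(-1.759, -0.655)

One sweep:
  u = (-7 - (-3)·-0.598) / (5) = -1.759
  v = (2 - (-3)·-1.759) / (5) = -0.655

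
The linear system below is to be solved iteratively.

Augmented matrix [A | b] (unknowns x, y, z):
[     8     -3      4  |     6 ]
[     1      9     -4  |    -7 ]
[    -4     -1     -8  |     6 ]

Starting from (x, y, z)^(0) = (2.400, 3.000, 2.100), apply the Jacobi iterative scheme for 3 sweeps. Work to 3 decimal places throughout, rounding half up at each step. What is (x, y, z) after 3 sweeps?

Iteration 1:
  x = (6 - (-3)·3.000 - (4)·2.100) / (8) = 0.825
  y = (-7 - (1)·2.400 - (-4)·2.100) / (9) = -0.111
  z = (6 - (-4)·2.400 - (-1)·3.000) / (-8) = -2.325
Iteration 2:
  x = (6 - (-3)·-0.111 - (4)·-2.325) / (8) = 1.871
  y = (-7 - (1)·0.825 - (-4)·-2.325) / (9) = -1.903
  z = (6 - (-4)·0.825 - (-1)·-0.111) / (-8) = -1.149
Iteration 3:
  x = (6 - (-3)·-1.903 - (4)·-1.149) / (8) = 0.611
  y = (-7 - (1)·1.871 - (-4)·-1.149) / (9) = -1.496
  z = (6 - (-4)·1.871 - (-1)·-1.903) / (-8) = -1.448

(0.611, -1.496, -1.448)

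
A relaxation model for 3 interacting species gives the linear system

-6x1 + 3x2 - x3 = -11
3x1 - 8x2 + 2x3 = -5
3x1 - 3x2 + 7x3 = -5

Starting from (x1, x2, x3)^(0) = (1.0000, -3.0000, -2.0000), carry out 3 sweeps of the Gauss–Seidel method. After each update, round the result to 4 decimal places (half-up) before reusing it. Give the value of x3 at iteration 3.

Iteration 1:
  x1 = (-11 - (3)·-3.0000 - (-1)·-2.0000) / (-6) = 0.6667
  x2 = (-5 - (3)·0.6667 - (2)·-2.0000) / (-8) = 0.3750
  x3 = (-5 - (3)·0.6667 - (-3)·0.3750) / (7) = -0.8393
Iteration 2:
  x1 = (-11 - (3)·0.3750 - (-1)·-0.8393) / (-6) = 2.1607
  x2 = (-5 - (3)·2.1607 - (2)·-0.8393) / (-8) = 1.2254
  x3 = (-5 - (3)·2.1607 - (-3)·1.2254) / (7) = -1.1151
Iteration 3:
  x1 = (-11 - (3)·1.2254 - (-1)·-1.1151) / (-6) = 2.6319
  x2 = (-5 - (3)·2.6319 - (2)·-1.1151) / (-8) = 1.3332
  x3 = (-5 - (3)·2.6319 - (-3)·1.3332) / (7) = -1.2709

-1.2709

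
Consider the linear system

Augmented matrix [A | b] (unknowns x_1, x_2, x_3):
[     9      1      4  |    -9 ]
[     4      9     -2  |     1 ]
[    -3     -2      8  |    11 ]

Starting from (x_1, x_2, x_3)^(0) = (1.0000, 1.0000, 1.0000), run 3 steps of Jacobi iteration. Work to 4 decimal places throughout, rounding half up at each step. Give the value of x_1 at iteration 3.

Iteration 1:
  x_1 = (-9 - (1)·1.0000 - (4)·1.0000) / (9) = -1.5556
  x_2 = (1 - (4)·1.0000 - (-2)·1.0000) / (9) = -0.1111
  x_3 = (11 - (-3)·1.0000 - (-2)·1.0000) / (8) = 2.0000
Iteration 2:
  x_1 = (-9 - (1)·-0.1111 - (4)·2.0000) / (9) = -1.8765
  x_2 = (1 - (4)·-1.5556 - (-2)·2.0000) / (9) = 1.2469
  x_3 = (11 - (-3)·-1.5556 - (-2)·-0.1111) / (8) = 0.7639
Iteration 3:
  x_1 = (-9 - (1)·1.2469 - (4)·0.7639) / (9) = -1.4781
  x_2 = (1 - (4)·-1.8765 - (-2)·0.7639) / (9) = 1.1149
  x_3 = (11 - (-3)·-1.8765 - (-2)·1.2469) / (8) = 0.9830

-1.4781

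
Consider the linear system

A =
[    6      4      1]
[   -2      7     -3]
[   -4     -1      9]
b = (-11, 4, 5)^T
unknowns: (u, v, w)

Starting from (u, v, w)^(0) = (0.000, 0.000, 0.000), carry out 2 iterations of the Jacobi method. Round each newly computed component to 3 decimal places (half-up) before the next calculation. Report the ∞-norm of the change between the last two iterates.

0.752

Iteration 1:
  u = (-11 - (4)·0.000 - (1)·0.000) / (6) = -1.833
  v = (4 - (-2)·0.000 - (-3)·0.000) / (7) = 0.571
  w = (5 - (-4)·0.000 - (-1)·0.000) / (9) = 0.556
Iteration 2:
  u = (-11 - (4)·0.571 - (1)·0.556) / (6) = -2.307
  v = (4 - (-2)·-1.833 - (-3)·0.556) / (7) = 0.286
  w = (5 - (-4)·-1.833 - (-1)·0.571) / (9) = -0.196
Change: (-0.474, -0.285, -0.752) → max |·| = 0.752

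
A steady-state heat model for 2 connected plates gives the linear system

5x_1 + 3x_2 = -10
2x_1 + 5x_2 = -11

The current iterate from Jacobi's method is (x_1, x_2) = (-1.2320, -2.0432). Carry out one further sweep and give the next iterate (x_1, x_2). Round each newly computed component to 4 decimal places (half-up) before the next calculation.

One sweep:
  x_1 = (-10 - (3)·-2.0432) / (5) = -0.7741
  x_2 = (-11 - (2)·-1.2320) / (5) = -1.7072

(-0.7741, -1.7072)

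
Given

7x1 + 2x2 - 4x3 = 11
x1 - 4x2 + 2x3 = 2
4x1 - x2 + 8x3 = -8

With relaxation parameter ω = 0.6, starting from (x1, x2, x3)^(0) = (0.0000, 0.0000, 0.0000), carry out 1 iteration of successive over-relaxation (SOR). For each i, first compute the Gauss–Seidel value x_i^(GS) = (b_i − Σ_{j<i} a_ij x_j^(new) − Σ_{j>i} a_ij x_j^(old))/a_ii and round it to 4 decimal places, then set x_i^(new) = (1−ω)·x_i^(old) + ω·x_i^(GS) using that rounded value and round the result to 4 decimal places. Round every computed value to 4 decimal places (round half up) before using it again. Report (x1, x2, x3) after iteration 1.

(0.9428, -0.1586, -0.8947)

Iteration 1:
  x1: GS value = (11 - (2)·0.0000 - (-4)·0.0000) / (7) = 1.5714;  x1 ← (1−ω)·0.0000 + ω·1.5714 = 0.9428
  x2: GS value = (2 - (1)·0.9428 - (2)·0.0000) / (-4) = -0.2643;  x2 ← (1−ω)·0.0000 + ω·-0.2643 = -0.1586
  x3: GS value = (-8 - (4)·0.9428 - (-1)·-0.1586) / (8) = -1.4912;  x3 ← (1−ω)·0.0000 + ω·-1.4912 = -0.8947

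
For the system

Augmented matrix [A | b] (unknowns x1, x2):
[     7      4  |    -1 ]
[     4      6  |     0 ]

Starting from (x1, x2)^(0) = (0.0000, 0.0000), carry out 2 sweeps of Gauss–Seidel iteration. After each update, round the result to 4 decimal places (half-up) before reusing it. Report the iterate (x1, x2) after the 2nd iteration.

Iteration 1:
  x1 = (-1 - (4)·0.0000) / (7) = -0.1429
  x2 = (0 - (4)·-0.1429) / (6) = 0.0953
Iteration 2:
  x1 = (-1 - (4)·0.0953) / (7) = -0.1973
  x2 = (0 - (4)·-0.1973) / (6) = 0.1315

(-0.1973, 0.1315)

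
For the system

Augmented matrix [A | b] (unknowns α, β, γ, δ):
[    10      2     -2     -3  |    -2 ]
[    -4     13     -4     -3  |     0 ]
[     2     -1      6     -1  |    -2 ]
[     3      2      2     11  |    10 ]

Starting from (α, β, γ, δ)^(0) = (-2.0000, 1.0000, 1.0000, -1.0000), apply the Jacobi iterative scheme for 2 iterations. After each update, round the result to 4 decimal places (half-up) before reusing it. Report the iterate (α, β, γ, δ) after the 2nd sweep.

(0.3016, 0.2005, -0.0746, 1.0828)

Iteration 1:
  α = (-2 - (2)·1.0000 - (-2)·1.0000 - (-3)·-1.0000) / (10) = -0.5000
  β = (0 - (-4)·-2.0000 - (-4)·1.0000 - (-3)·-1.0000) / (13) = -0.5385
  γ = (-2 - (2)·-2.0000 - (-1)·1.0000 - (-1)·-1.0000) / (6) = 0.3333
  δ = (10 - (3)·-2.0000 - (2)·1.0000 - (2)·1.0000) / (11) = 1.0909
Iteration 2:
  α = (-2 - (2)·-0.5385 - (-2)·0.3333 - (-3)·1.0909) / (10) = 0.3016
  β = (0 - (-4)·-0.5000 - (-4)·0.3333 - (-3)·1.0909) / (13) = 0.2005
  γ = (-2 - (2)·-0.5000 - (-1)·-0.5385 - (-1)·1.0909) / (6) = -0.0746
  δ = (10 - (3)·-0.5000 - (2)·-0.5385 - (2)·0.3333) / (11) = 1.0828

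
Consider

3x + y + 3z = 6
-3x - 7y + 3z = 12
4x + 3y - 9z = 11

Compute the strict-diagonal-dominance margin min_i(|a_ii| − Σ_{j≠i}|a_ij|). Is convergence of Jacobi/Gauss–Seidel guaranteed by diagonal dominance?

row 1: |3| − (1+3) = -1
row 2: |-7| − (3+3) = 1
row 3: |-9| − (4+3) = 2
minimum over rows = -1 → not strictly diagonally dominant

-1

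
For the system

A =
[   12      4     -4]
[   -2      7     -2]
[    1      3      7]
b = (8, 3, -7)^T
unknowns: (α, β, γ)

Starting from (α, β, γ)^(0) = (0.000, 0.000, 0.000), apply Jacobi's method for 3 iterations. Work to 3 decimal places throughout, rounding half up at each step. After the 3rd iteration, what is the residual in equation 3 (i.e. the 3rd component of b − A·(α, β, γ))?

Iteration 1:
  α = (8 - (4)·0.000 - (-4)·0.000) / (12) = 0.667
  β = (3 - (-2)·0.000 - (-2)·0.000) / (7) = 0.429
  γ = (-7 - (1)·0.000 - (3)·0.000) / (7) = -1.000
Iteration 2:
  α = (8 - (4)·0.429 - (-4)·-1.000) / (12) = 0.190
  β = (3 - (-2)·0.667 - (-2)·-1.000) / (7) = 0.333
  γ = (-7 - (1)·0.667 - (3)·0.429) / (7) = -1.279
Iteration 3:
  α = (8 - (4)·0.333 - (-4)·-1.279) / (12) = 0.129
  β = (3 - (-2)·0.190 - (-2)·-1.279) / (7) = 0.117
  γ = (-7 - (1)·0.190 - (3)·0.333) / (7) = -1.170
Residual b − A·x = (1.304, 0.099, 0.710)

0.710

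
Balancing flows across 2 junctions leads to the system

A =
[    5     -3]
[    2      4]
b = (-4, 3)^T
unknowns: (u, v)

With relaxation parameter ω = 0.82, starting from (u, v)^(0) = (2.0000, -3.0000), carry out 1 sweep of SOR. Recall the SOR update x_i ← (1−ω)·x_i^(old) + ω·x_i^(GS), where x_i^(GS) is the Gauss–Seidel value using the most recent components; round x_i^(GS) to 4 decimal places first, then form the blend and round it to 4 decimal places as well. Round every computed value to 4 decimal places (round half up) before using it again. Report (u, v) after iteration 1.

Iteration 1:
  u: GS value = (-4 - (-3)·-3.0000) / (5) = -2.6000;  u ← (1−ω)·2.0000 + ω·-2.6000 = -1.7720
  v: GS value = (3 - (2)·-1.7720) / (4) = 1.6360;  v ← (1−ω)·-3.0000 + ω·1.6360 = 0.8015

(-1.7720, 0.8015)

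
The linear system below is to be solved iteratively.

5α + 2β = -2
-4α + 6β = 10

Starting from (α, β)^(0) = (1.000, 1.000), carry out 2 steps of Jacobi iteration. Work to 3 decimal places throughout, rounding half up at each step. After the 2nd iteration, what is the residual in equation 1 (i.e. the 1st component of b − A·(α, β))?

2.399

Iteration 1:
  α = (-2 - (2)·1.000) / (5) = -0.800
  β = (10 - (-4)·1.000) / (6) = 2.333
Iteration 2:
  α = (-2 - (2)·2.333) / (5) = -1.333
  β = (10 - (-4)·-0.800) / (6) = 1.133
Residual b − A·x = (2.399, -2.130)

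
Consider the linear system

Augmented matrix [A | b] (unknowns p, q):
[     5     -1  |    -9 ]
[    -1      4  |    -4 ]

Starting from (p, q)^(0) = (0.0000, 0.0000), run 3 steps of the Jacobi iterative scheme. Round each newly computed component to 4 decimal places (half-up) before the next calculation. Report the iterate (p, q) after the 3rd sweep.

Iteration 1:
  p = (-9 - (-1)·0.0000) / (5) = -1.8000
  q = (-4 - (-1)·0.0000) / (4) = -1.0000
Iteration 2:
  p = (-9 - (-1)·-1.0000) / (5) = -2.0000
  q = (-4 - (-1)·-1.8000) / (4) = -1.4500
Iteration 3:
  p = (-9 - (-1)·-1.4500) / (5) = -2.0900
  q = (-4 - (-1)·-2.0000) / (4) = -1.5000

(-2.0900, -1.5000)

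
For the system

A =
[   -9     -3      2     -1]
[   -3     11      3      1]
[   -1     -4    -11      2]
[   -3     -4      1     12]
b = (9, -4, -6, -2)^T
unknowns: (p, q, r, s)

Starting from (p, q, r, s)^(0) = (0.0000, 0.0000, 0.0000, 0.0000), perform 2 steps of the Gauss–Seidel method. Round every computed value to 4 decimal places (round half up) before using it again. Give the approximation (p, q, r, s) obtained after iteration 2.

Iteration 1:
  p = (9 - (-3)·0.0000 - (2)·0.0000 - (-1)·0.0000) / (-9) = -1.0000
  q = (-4 - (-3)·-1.0000 - (3)·0.0000 - (1)·0.0000) / (11) = -0.6364
  r = (-6 - (-1)·-1.0000 - (-4)·-0.6364 - (2)·0.0000) / (-11) = 0.8678
  s = (-2 - (-3)·-1.0000 - (-4)·-0.6364 - (1)·0.8678) / (12) = -0.7011
Iteration 2:
  p = (9 - (-3)·-0.6364 - (2)·0.8678 - (-1)·-0.7011) / (-9) = -0.5171
  q = (-4 - (-3)·-0.5171 - (3)·0.8678 - (1)·-0.7011) / (11) = -0.6776
  r = (-6 - (-1)·-0.5171 - (-4)·-0.6776 - (2)·-0.7011) / (-11) = 0.7114
  s = (-2 - (-3)·-0.5171 - (-4)·-0.6776 - (1)·0.7114) / (12) = -0.5811

(-0.5171, -0.6776, 0.7114, -0.5811)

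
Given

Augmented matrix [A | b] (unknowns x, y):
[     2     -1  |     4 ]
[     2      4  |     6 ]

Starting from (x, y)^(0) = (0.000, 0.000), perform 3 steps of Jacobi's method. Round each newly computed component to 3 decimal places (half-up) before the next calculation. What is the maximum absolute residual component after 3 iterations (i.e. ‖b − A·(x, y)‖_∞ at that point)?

Iteration 1:
  x = (4 - (-1)·0.000) / (2) = 2.000
  y = (6 - (2)·0.000) / (4) = 1.500
Iteration 2:
  x = (4 - (-1)·1.500) / (2) = 2.750
  y = (6 - (2)·2.000) / (4) = 0.500
Iteration 3:
  x = (4 - (-1)·0.500) / (2) = 2.250
  y = (6 - (2)·2.750) / (4) = 0.125
Residual b − A·x = (-0.375, 1.000); ∞-norm = 1.000

1.000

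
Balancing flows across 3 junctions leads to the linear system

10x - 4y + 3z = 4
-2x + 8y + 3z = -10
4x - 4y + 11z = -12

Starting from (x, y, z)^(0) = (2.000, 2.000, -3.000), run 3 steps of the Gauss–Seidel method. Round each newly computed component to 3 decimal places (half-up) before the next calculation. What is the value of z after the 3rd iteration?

-1.530

Iteration 1:
  x = (4 - (-4)·2.000 - (3)·-3.000) / (10) = 2.100
  y = (-10 - (-2)·2.100 - (3)·-3.000) / (8) = 0.400
  z = (-12 - (4)·2.100 - (-4)·0.400) / (11) = -1.709
Iteration 2:
  x = (4 - (-4)·0.400 - (3)·-1.709) / (10) = 1.073
  y = (-10 - (-2)·1.073 - (3)·-1.709) / (8) = -0.341
  z = (-12 - (4)·1.073 - (-4)·-0.341) / (11) = -1.605
Iteration 3:
  x = (4 - (-4)·-0.341 - (3)·-1.605) / (10) = 0.745
  y = (-10 - (-2)·0.745 - (3)·-1.605) / (8) = -0.462
  z = (-12 - (4)·0.745 - (-4)·-0.462) / (11) = -1.530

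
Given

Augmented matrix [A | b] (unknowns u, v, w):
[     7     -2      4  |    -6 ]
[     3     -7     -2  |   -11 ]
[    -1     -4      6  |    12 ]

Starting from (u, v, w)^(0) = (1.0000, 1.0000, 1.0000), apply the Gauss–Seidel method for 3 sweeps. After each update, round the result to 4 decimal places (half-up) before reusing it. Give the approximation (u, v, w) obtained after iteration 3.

Iteration 1:
  u = (-6 - (-2)·1.0000 - (4)·1.0000) / (7) = -1.1429
  v = (-11 - (3)·-1.1429 - (-2)·1.0000) / (-7) = 0.7959
  w = (12 - (-1)·-1.1429 - (-4)·0.7959) / (6) = 2.3401
Iteration 2:
  u = (-6 - (-2)·0.7959 - (4)·2.3401) / (7) = -1.9669
  v = (-11 - (3)·-1.9669 - (-2)·2.3401) / (-7) = 0.0599
  w = (12 - (-1)·-1.9669 - (-4)·0.0599) / (6) = 1.7121
Iteration 3:
  u = (-6 - (-2)·0.0599 - (4)·1.7121) / (7) = -1.8184
  v = (-11 - (3)·-1.8184 - (-2)·1.7121) / (-7) = 0.3029
  w = (12 - (-1)·-1.8184 - (-4)·0.3029) / (6) = 1.8989

(-1.8184, 0.3029, 1.8989)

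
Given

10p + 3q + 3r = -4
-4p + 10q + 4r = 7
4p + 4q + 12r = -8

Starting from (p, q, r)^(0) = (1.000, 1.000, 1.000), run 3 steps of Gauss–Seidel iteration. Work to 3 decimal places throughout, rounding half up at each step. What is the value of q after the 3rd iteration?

0.876

Iteration 1:
  p = (-4 - (3)·1.000 - (3)·1.000) / (10) = -1.000
  q = (7 - (-4)·-1.000 - (4)·1.000) / (10) = -0.100
  r = (-8 - (4)·-1.000 - (4)·-0.100) / (12) = -0.300
Iteration 2:
  p = (-4 - (3)·-0.100 - (3)·-0.300) / (10) = -0.280
  q = (7 - (-4)·-0.280 - (4)·-0.300) / (10) = 0.708
  r = (-8 - (4)·-0.280 - (4)·0.708) / (12) = -0.809
Iteration 3:
  p = (-4 - (3)·0.708 - (3)·-0.809) / (10) = -0.370
  q = (7 - (-4)·-0.370 - (4)·-0.809) / (10) = 0.876
  r = (-8 - (4)·-0.370 - (4)·0.876) / (12) = -0.835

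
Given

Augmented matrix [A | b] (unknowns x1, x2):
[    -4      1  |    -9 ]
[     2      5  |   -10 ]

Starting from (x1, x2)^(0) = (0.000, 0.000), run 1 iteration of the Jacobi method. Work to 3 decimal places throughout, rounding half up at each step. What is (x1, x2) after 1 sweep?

Iteration 1:
  x1 = (-9 - (1)·0.000) / (-4) = 2.250
  x2 = (-10 - (2)·0.000) / (5) = -2.000

(2.250, -2.000)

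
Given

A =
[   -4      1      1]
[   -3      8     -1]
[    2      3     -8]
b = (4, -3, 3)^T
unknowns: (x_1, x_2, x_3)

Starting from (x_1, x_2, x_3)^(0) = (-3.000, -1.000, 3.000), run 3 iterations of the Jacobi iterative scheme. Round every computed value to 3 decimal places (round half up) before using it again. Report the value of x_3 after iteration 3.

Iteration 1:
  x_1 = (4 - (1)·-1.000 - (1)·3.000) / (-4) = -0.500
  x_2 = (-3 - (-3)·-3.000 - (-1)·3.000) / (8) = -1.125
  x_3 = (3 - (2)·-3.000 - (3)·-1.000) / (-8) = -1.500
Iteration 2:
  x_1 = (4 - (1)·-1.125 - (1)·-1.500) / (-4) = -1.656
  x_2 = (-3 - (-3)·-0.500 - (-1)·-1.500) / (8) = -0.750
  x_3 = (3 - (2)·-0.500 - (3)·-1.125) / (-8) = -0.922
Iteration 3:
  x_1 = (4 - (1)·-0.750 - (1)·-0.922) / (-4) = -1.418
  x_2 = (-3 - (-3)·-1.656 - (-1)·-0.922) / (8) = -1.111
  x_3 = (3 - (2)·-1.656 - (3)·-0.750) / (-8) = -1.070

-1.070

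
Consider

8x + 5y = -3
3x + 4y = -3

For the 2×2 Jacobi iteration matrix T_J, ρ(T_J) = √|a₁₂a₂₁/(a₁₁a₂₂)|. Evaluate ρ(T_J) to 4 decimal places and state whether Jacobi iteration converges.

0.6847

a₁₂a₂₁/(a₁₁a₂₂) = (5)·(3) / ((8)·(4)) = 0.468750
ρ = √|0.468750| = √0.468750 = 0.6847
ρ < 1, so Jacobi converges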